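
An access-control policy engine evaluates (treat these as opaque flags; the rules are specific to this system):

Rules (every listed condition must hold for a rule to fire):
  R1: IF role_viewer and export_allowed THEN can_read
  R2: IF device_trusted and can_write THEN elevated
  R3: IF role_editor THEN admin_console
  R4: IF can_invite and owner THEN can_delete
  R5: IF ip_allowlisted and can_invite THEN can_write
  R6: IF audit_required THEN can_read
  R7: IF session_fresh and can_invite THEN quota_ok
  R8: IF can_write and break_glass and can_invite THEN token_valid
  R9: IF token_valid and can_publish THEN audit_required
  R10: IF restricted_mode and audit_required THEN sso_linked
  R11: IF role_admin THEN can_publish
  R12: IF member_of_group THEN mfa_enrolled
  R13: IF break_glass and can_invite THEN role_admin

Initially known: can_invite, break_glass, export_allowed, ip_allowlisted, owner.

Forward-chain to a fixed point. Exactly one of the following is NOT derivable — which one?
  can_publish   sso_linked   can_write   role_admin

sso_linked

Round 1: R4 [IF can_invite and owner THEN can_delete]; R5 [IF ip_allowlisted and can_invite THEN can_write]; R13 [IF break_glass and can_invite THEN role_admin]. Adds can_delete, can_write, role_admin.
Round 2: R8 [IF can_write and break_glass and can_invite THEN token_valid]; R11 [IF role_admin THEN can_publish]. Adds token_valid, can_publish.
Round 3: R9 [IF token_valid and can_publish THEN audit_required]. Adds audit_required.
Round 4: R6 [IF audit_required THEN can_read]. Adds can_read.
Derived: can_publish (round 2), role_admin (round 1), can_write (round 1). sso_linked never appears in any round.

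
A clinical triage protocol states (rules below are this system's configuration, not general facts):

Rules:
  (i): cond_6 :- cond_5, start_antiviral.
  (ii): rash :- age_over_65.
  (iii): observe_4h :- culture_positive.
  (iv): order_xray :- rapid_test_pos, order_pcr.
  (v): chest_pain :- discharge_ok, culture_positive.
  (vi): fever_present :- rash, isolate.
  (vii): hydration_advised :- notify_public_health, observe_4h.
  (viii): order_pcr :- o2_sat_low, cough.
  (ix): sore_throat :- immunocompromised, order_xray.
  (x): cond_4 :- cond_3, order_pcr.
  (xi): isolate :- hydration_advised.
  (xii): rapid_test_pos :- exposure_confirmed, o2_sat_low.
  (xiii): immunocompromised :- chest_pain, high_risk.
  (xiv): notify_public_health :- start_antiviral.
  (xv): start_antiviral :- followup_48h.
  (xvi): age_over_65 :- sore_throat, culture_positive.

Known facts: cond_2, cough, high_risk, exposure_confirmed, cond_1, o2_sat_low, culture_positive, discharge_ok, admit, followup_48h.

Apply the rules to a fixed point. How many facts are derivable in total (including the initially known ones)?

24

Round 1: (iii) [observe_4h :- culture_positive.]; (v) [chest_pain :- discharge_ok, culture_positive.]; (viii) [order_pcr :- o2_sat_low, cough.]; (xii) [rapid_test_pos :- exposure_confirmed, o2_sat_low.]; (xv) [start_antiviral :- followup_48h.]. New: observe_4h, chest_pain, order_pcr, rapid_test_pos, start_antiviral.
Round 2: (iv) [order_xray :- rapid_test_pos, order_pcr.]; (xiii) [immunocompromised :- chest_pain, high_risk.]; (xiv) [notify_public_health :- start_antiviral.]. New: order_xray, immunocompromised, notify_public_health.
Round 3: (vii) [hydration_advised :- notify_public_health, observe_4h.]; (ix) [sore_throat :- immunocompromised, order_xray.]. New: hydration_advised, sore_throat.
Round 4: (xi) [isolate :- hydration_advised.]; (xvi) [age_over_65 :- sore_throat, culture_positive.]. New: isolate, age_over_65.
Round 5: (ii) [rash :- age_over_65.]. New: rash.
Round 6: (vi) [fever_present :- rash, isolate.]. New: fever_present.
Closure: {admit, age_over_65, chest_pain, cond_1, cond_2, cough, culture_positive, discharge_ok, exposure_confirmed, fever_present, followup_48h, high_risk, hydration_advised, immunocompromised, isolate, notify_public_health, o2_sat_low, observe_4h, order_pcr, order_xray, rapid_test_pos, rash, sore_throat, start_antiviral} — 24 facts.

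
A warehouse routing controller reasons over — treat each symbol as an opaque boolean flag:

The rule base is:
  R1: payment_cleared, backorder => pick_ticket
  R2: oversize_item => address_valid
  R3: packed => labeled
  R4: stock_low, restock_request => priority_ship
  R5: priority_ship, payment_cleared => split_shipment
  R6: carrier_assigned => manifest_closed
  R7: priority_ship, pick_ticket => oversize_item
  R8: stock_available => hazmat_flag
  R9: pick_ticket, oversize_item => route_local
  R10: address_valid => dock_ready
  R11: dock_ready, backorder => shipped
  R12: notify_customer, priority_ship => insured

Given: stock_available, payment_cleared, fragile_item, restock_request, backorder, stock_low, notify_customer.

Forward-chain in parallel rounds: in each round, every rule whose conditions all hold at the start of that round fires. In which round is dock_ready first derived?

Round 1: R1 [payment_cleared, backorder => pick_ticket]; R4 [stock_low, restock_request => priority_ship]; R8 [stock_available => hazmat_flag]. New: pick_ticket, priority_ship, hazmat_flag.
Round 2: R5 [priority_ship, payment_cleared => split_shipment]; R7 [priority_ship, pick_ticket => oversize_item]; R12 [notify_customer, priority_ship => insured]. New: split_shipment, oversize_item, insured.
Round 3: R2 [oversize_item => address_valid]; R9 [pick_ticket, oversize_item => route_local]. New: address_valid, route_local.
Round 4: R10 [address_valid => dock_ready]. New: dock_ready.
dock_ready first appears in round 4.

4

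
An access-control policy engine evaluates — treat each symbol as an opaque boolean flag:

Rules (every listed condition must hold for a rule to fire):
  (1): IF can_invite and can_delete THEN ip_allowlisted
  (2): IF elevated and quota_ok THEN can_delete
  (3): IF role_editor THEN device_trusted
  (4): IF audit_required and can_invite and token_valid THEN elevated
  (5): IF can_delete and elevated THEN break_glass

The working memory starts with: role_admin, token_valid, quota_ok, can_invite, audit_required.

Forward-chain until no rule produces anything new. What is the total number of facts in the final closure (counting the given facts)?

Round 1: (4) [IF audit_required and can_invite and token_valid THEN elevated]. Adds elevated.
Round 2: (2) [IF elevated and quota_ok THEN can_delete]. Adds can_delete.
Round 3: (1) [IF can_invite and can_delete THEN ip_allowlisted]; (5) [IF can_delete and elevated THEN break_glass]. Adds ip_allowlisted, break_glass.
Closure: {audit_required, break_glass, can_delete, can_invite, elevated, ip_allowlisted, quota_ok, role_admin, token_valid} — 9 facts.

9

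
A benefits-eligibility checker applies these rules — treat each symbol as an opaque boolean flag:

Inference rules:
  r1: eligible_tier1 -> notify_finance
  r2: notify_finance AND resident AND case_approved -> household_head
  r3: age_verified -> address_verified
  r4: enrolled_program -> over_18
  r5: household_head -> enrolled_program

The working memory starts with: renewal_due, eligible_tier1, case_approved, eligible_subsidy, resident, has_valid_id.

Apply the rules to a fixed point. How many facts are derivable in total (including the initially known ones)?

10

Round 1: r1 [eligible_tier1 -> notify_finance]. New: notify_finance.
Round 2: r2 [notify_finance AND resident AND case_approved -> household_head]. New: household_head.
Round 3: r5 [household_head -> enrolled_program]. New: enrolled_program.
Round 4: r4 [enrolled_program -> over_18]. New: over_18.
Closure: {case_approved, eligible_subsidy, eligible_tier1, enrolled_program, has_valid_id, household_head, notify_finance, over_18, renewal_due, resident} — 10 facts.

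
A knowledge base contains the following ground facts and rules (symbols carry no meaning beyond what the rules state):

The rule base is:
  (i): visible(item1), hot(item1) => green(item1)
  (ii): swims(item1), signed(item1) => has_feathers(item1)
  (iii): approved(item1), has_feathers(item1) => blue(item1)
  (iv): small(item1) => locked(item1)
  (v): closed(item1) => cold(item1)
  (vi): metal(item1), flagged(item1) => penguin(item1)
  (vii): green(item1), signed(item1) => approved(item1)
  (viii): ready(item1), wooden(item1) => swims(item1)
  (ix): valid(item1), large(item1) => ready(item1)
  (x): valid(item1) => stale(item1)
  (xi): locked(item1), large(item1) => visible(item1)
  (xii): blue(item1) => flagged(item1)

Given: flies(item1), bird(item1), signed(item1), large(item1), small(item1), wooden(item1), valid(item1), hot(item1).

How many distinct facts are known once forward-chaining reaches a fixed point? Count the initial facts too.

18

Round 1: (iv) [small(item1) => locked(item1)]; (ix) [valid(item1), large(item1) => ready(item1)]; (x) [valid(item1) => stale(item1)]. Adds locked(item1), ready(item1), stale(item1).
Round 2: (viii) [ready(item1), wooden(item1) => swims(item1)]; (xi) [locked(item1), large(item1) => visible(item1)]. Adds swims(item1), visible(item1).
Round 3: (i) [visible(item1), hot(item1) => green(item1)]; (ii) [swims(item1), signed(item1) => has_feathers(item1)]. Adds green(item1), has_feathers(item1).
Round 4: (vii) [green(item1), signed(item1) => approved(item1)]. Adds approved(item1).
Round 5: (iii) [approved(item1), has_feathers(item1) => blue(item1)]. Adds blue(item1).
Round 6: (xii) [blue(item1) => flagged(item1)]. Adds flagged(item1).
Closure: {approved(item1), bird(item1), blue(item1), flagged(item1), flies(item1), green(item1), has_feathers(item1), hot(item1), large(item1), locked(item1), ready(item1), signed(item1), small(item1), stale(item1), swims(item1), valid(item1), visible(item1), wooden(item1)} — 18 facts.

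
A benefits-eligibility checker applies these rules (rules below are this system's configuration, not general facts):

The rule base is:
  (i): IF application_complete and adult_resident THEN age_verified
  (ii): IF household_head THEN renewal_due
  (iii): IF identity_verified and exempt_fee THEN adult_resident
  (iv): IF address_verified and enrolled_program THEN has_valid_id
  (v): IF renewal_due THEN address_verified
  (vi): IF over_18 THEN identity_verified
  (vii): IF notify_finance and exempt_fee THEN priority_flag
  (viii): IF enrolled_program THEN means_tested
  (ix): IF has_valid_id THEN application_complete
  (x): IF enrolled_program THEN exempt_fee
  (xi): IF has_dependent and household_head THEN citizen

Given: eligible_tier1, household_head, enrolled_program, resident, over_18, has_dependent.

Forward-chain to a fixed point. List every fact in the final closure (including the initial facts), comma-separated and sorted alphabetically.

address_verified, adult_resident, age_verified, application_complete, citizen, eligible_tier1, enrolled_program, exempt_fee, has_dependent, has_valid_id, household_head, identity_verified, means_tested, over_18, renewal_due, resident

Round 1: (ii) [IF household_head THEN renewal_due]; (vi) [IF over_18 THEN identity_verified]; (viii) [IF enrolled_program THEN means_tested]; (x) [IF enrolled_program THEN exempt_fee]; (xi) [IF has_dependent and household_head THEN citizen]. New: renewal_due, identity_verified, means_tested, exempt_fee, citizen.
Round 2: (iii) [IF identity_verified and exempt_fee THEN adult_resident]; (v) [IF renewal_due THEN address_verified]. New: adult_resident, address_verified.
Round 3: (iv) [IF address_verified and enrolled_program THEN has_valid_id]. New: has_valid_id.
Round 4: (ix) [IF has_valid_id THEN application_complete]. New: application_complete.
Round 5: (i) [IF application_complete and adult_resident THEN age_verified]. New: age_verified.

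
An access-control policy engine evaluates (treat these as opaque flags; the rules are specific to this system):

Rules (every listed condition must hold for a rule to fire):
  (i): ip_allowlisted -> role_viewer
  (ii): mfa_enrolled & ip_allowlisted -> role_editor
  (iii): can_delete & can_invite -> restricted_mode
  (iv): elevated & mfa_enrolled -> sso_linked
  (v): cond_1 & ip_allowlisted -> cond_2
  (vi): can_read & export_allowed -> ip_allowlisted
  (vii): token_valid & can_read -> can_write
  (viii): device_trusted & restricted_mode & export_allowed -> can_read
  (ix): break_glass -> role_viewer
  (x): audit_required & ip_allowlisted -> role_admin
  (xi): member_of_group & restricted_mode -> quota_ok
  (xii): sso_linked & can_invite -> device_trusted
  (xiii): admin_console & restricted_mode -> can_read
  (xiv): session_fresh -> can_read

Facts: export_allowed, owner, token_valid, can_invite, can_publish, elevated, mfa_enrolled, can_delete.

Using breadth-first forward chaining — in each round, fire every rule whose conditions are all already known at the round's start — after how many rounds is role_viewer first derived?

5

Round 1 — (iii), (iv), derive restricted_mode, sso_linked.
Round 2 — (xii), derive device_trusted.
Round 3 — (viii), derive can_read.
Round 4 — (vi), (vii), derive ip_allowlisted, can_write.
Round 5 — (i), (ii), derive role_viewer, role_editor.
role_viewer first appears in round 5.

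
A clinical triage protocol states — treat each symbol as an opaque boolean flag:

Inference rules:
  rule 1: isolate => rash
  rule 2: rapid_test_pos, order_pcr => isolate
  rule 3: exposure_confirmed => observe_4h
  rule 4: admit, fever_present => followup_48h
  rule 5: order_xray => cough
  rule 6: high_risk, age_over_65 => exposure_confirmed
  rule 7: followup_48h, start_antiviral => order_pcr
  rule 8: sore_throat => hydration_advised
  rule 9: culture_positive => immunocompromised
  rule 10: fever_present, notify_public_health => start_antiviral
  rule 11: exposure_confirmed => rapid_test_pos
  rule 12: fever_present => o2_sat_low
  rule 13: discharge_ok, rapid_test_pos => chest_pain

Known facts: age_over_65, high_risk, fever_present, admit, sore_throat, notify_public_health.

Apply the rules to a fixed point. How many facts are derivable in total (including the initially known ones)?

16

Round 1: rule 4 [admit, fever_present => followup_48h]; rule 6 [high_risk, age_over_65 => exposure_confirmed]; rule 8 [sore_throat => hydration_advised]; rule 10 [fever_present, notify_public_health => start_antiviral]; rule 12 [fever_present => o2_sat_low]. Adds followup_48h, exposure_confirmed, hydration_advised, start_antiviral, o2_sat_low.
Round 2: rule 3 [exposure_confirmed => observe_4h]; rule 7 [followup_48h, start_antiviral => order_pcr]; rule 11 [exposure_confirmed => rapid_test_pos]. Adds observe_4h, order_pcr, rapid_test_pos.
Round 3: rule 2 [rapid_test_pos, order_pcr => isolate]. Adds isolate.
Round 4: rule 1 [isolate => rash]. Adds rash.
Closure: {admit, age_over_65, exposure_confirmed, fever_present, followup_48h, high_risk, hydration_advised, isolate, notify_public_health, o2_sat_low, observe_4h, order_pcr, rapid_test_pos, rash, sore_throat, start_antiviral} — 16 facts.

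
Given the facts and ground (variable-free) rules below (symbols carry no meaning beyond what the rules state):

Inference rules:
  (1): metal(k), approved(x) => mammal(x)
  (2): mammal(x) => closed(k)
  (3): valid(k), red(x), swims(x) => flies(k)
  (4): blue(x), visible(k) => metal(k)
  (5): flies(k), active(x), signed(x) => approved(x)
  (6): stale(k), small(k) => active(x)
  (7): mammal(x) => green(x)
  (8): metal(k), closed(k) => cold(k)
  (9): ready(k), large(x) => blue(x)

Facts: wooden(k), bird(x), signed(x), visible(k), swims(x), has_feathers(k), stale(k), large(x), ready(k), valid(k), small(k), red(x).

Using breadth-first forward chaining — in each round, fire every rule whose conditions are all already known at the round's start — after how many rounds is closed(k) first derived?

Round 1: (3) [valid(k), red(x), swims(x) => flies(k)]; (6) [stale(k), small(k) => active(x)]; (9) [ready(k), large(x) => blue(x)]. New: flies(k), active(x), blue(x).
Round 2: (4) [blue(x), visible(k) => metal(k)]; (5) [flies(k), active(x), signed(x) => approved(x)]. New: metal(k), approved(x).
Round 3: (1) [metal(k), approved(x) => mammal(x)]. New: mammal(x).
Round 4: (2) [mammal(x) => closed(k)]; (7) [mammal(x) => green(x)]. New: closed(k), green(x).
closed(k) first appears in round 4.

4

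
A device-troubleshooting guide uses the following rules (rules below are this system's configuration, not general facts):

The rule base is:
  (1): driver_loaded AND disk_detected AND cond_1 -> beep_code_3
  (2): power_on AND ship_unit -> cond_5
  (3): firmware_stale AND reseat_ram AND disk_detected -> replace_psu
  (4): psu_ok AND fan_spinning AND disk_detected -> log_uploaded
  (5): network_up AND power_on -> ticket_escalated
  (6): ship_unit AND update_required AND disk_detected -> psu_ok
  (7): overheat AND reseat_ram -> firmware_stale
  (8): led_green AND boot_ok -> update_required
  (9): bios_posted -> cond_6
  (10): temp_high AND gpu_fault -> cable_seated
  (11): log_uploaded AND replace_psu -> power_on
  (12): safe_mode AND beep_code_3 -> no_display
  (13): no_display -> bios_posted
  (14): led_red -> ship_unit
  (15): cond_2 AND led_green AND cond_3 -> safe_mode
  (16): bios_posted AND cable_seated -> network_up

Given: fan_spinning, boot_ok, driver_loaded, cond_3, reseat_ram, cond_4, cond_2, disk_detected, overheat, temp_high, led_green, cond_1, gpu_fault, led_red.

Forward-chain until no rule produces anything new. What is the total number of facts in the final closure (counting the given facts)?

30

Round 1 — (1), (7), (8), (10), (14), (15), derive beep_code_3, firmware_stale, update_required, cable_seated, ship_unit, safe_mode.
Round 2 — (3), (6), (12), derive replace_psu, psu_ok, no_display.
Round 3 — (4), (13), derive log_uploaded, bios_posted.
Round 4 — (9), (11), (16), derive cond_6, power_on, network_up.
Round 5 — (2), (5), derive cond_5, ticket_escalated.
Closure: {beep_code_3, bios_posted, boot_ok, cable_seated, cond_1, cond_2, cond_3, cond_4, cond_5, cond_6, disk_detected, driver_loaded, fan_spinning, firmware_stale, gpu_fault, led_green, led_red, log_uploaded, network_up, no_display, overheat, power_on, psu_ok, replace_psu, reseat_ram, safe_mode, ship_unit, temp_high, ticket_escalated, update_required} — 30 facts.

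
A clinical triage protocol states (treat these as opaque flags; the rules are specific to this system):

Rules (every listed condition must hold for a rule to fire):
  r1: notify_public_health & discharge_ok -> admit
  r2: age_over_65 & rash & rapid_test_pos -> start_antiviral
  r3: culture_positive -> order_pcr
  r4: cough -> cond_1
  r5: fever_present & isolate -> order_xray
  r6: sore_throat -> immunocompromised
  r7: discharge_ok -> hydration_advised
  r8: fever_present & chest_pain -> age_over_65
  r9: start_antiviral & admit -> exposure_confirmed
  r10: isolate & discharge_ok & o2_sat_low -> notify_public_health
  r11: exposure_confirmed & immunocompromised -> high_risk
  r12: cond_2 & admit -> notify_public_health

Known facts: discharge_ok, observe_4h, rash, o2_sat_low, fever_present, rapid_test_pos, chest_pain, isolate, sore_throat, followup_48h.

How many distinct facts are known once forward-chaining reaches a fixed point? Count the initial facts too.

19

[1] r5 [fever_present & isolate -> order_xray]; r6 [sore_throat -> immunocompromised]; r7 [discharge_ok -> hydration_advised]; r8 [fever_present & chest_pain -> age_over_65]; r10 [isolate & discharge_ok & o2_sat_low -> notify_public_health]. ⇒ new: order_xray, immunocompromised, hydration_advised, age_over_65, notify_public_health.
[2] r1 [notify_public_health & discharge_ok -> admit]; r2 [age_over_65 & rash & rapid_test_pos -> start_antiviral]. ⇒ new: admit, start_antiviral.
[3] r9 [start_antiviral & admit -> exposure_confirmed]. ⇒ new: exposure_confirmed.
[4] r11 [exposure_confirmed & immunocompromised -> high_risk]. ⇒ new: high_risk.
Closure: {admit, age_over_65, chest_pain, discharge_ok, exposure_confirmed, fever_present, followup_48h, high_risk, hydration_advised, immunocompromised, isolate, notify_public_health, o2_sat_low, observe_4h, order_xray, rapid_test_pos, rash, sore_throat, start_antiviral} — 19 facts.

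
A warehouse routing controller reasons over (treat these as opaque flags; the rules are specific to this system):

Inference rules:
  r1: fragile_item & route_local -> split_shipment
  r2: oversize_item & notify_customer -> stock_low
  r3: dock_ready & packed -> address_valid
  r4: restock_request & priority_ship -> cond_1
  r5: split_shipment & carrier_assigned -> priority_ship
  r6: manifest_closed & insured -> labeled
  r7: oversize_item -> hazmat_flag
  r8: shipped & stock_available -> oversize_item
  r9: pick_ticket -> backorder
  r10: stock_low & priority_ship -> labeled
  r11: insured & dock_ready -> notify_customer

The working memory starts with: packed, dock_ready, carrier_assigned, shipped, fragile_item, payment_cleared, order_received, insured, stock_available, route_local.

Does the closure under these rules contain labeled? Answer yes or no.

yes

Round 1 fires r1, r3, r8, r11, giving split_shipment, address_valid, oversize_item, notify_customer.
Round 2 fires r2, r5, r7, giving stock_low, priority_ship, hazmat_flag.
Round 3 fires r10, giving labeled.
labeled appears in round 3, so it is derivable.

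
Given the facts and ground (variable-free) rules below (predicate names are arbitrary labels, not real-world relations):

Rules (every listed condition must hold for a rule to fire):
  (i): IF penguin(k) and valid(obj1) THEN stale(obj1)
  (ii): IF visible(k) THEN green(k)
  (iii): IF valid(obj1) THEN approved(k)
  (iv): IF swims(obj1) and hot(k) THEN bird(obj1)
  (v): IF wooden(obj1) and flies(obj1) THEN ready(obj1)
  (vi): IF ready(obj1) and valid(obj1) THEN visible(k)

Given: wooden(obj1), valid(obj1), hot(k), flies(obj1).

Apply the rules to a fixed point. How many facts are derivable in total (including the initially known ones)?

8

Round 1: (iii) [IF valid(obj1) THEN approved(k)]; (v) [IF wooden(obj1) and flies(obj1) THEN ready(obj1)]. Adds approved(k), ready(obj1).
Round 2: (vi) [IF ready(obj1) and valid(obj1) THEN visible(k)]. Adds visible(k).
Round 3: (ii) [IF visible(k) THEN green(k)]. Adds green(k).
Closure: {approved(k), flies(obj1), green(k), hot(k), ready(obj1), valid(obj1), visible(k), wooden(obj1)} — 8 facts.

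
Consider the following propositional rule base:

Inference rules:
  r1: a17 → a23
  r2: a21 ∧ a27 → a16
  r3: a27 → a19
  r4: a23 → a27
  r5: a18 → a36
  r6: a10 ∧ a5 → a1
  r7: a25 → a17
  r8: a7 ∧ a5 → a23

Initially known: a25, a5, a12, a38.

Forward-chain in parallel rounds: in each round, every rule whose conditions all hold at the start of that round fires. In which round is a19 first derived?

4

Round 1: r7 [a25 → a17]. New: a17.
Round 2: r1 [a17 → a23]. New: a23.
Round 3: r4 [a23 → a27]. New: a27.
Round 4: r3 [a27 → a19]. New: a19.
a19 first appears in round 4.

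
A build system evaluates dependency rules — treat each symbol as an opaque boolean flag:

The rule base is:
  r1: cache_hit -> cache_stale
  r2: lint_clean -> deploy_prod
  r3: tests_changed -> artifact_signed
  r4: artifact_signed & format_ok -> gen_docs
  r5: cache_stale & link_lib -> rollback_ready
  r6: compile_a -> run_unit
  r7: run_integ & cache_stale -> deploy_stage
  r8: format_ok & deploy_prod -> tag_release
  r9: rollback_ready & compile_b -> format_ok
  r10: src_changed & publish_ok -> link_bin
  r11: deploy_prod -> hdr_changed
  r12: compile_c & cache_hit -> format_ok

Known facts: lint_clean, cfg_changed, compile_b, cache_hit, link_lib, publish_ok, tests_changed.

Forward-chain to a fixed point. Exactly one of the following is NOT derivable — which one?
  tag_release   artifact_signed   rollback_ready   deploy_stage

Round 1 — r1, r2, r3, derive cache_stale, deploy_prod, artifact_signed.
Round 2 — r5, r11, derive rollback_ready, hdr_changed.
Round 3 — r9, derive format_ok.
Round 4 — r4, r8, derive gen_docs, tag_release.
Derived: artifact_signed (round 1), rollback_ready (round 2), tag_release (round 4). deploy_stage never appears in any round.

deploy_stage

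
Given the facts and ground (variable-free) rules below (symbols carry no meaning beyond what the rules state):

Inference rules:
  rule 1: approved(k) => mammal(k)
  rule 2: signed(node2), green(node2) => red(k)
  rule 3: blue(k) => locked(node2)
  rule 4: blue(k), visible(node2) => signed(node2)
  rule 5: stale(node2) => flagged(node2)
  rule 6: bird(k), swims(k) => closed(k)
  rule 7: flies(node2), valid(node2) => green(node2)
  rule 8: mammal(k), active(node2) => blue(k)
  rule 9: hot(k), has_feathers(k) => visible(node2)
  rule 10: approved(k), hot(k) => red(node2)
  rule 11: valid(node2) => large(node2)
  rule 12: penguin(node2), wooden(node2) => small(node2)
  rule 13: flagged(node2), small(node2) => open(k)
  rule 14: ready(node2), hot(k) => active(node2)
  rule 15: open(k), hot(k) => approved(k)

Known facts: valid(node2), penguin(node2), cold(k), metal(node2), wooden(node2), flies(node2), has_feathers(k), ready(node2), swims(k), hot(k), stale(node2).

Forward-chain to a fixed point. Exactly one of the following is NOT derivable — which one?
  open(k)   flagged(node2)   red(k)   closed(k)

closed(k)

[1] rule 5 [stale(node2) => flagged(node2)]; rule 7 [flies(node2), valid(node2) => green(node2)]; rule 9 [hot(k), has_feathers(k) => visible(node2)]; rule 11 [valid(node2) => large(node2)]; rule 12 [penguin(node2), wooden(node2) => small(node2)]; rule 14 [ready(node2), hot(k) => active(node2)]. ⇒ new: flagged(node2), green(node2), visible(node2), large(node2), small(node2), active(node2).
[2] rule 13 [flagged(node2), small(node2) => open(k)]. ⇒ new: open(k).
[3] rule 15 [open(k), hot(k) => approved(k)]. ⇒ new: approved(k).
[4] rule 1 [approved(k) => mammal(k)]; rule 10 [approved(k), hot(k) => red(node2)]. ⇒ new: mammal(k), red(node2).
[5] rule 8 [mammal(k), active(node2) => blue(k)]. ⇒ new: blue(k).
[6] rule 3 [blue(k) => locked(node2)]; rule 4 [blue(k), visible(node2) => signed(node2)]. ⇒ new: locked(node2), signed(node2).
[7] rule 2 [signed(node2), green(node2) => red(k)]. ⇒ new: red(k).
Derived: flagged(node2) (round 1), open(k) (round 2), red(k) (round 7). closed(k) never appears in any round.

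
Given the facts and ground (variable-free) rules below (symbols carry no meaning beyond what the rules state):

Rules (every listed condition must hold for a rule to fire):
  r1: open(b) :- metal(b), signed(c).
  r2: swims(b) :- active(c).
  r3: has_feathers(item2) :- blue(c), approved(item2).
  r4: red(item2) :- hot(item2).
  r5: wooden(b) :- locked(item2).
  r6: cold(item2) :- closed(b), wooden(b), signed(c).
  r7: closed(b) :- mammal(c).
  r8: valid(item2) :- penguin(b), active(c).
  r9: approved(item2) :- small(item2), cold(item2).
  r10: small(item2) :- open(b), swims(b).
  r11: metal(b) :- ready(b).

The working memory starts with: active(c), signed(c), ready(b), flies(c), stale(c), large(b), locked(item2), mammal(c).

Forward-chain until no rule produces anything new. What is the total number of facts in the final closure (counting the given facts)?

Round 1 — r2, r5, r7, r11, derive swims(b), wooden(b), closed(b), metal(b).
Round 2 — r1, r6, derive open(b), cold(item2).
Round 3 — r10, derive small(item2).
Round 4 — r9, derive approved(item2).
Closure: {active(c), approved(item2), closed(b), cold(item2), flies(c), large(b), locked(item2), mammal(c), metal(b), open(b), ready(b), signed(c), small(item2), stale(c), swims(b), wooden(b)} — 16 facts.

16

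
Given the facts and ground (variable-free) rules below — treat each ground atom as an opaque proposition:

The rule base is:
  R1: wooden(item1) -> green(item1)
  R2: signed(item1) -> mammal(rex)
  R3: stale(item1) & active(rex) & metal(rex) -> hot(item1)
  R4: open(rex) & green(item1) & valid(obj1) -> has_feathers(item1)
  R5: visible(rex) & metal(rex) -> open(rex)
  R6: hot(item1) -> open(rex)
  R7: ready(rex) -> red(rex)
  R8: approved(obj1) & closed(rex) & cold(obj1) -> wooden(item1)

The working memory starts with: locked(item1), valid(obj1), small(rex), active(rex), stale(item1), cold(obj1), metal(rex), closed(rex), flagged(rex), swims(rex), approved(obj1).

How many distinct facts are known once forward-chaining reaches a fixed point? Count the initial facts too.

Round 1: R3 [stale(item1) & active(rex) & metal(rex) -> hot(item1)]; R8 [approved(obj1) & closed(rex) & cold(obj1) -> wooden(item1)]. New: hot(item1), wooden(item1).
Round 2: R1 [wooden(item1) -> green(item1)]; R6 [hot(item1) -> open(rex)]. New: green(item1), open(rex).
Round 3: R4 [open(rex) & green(item1) & valid(obj1) -> has_feathers(item1)]. New: has_feathers(item1).
Closure: {active(rex), approved(obj1), closed(rex), cold(obj1), flagged(rex), green(item1), has_feathers(item1), hot(item1), locked(item1), metal(rex), open(rex), small(rex), stale(item1), swims(rex), valid(obj1), wooden(item1)} — 16 facts.

16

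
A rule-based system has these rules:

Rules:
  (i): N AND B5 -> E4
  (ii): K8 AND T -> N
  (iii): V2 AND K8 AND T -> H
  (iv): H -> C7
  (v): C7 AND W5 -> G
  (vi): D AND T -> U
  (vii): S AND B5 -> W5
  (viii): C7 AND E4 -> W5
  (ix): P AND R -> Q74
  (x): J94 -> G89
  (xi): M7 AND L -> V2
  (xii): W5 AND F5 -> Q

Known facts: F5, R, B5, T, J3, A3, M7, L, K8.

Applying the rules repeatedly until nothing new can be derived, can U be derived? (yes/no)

Round 1: (ii) [K8 AND T -> N]; (xi) [M7 AND L -> V2]. New: N, V2.
Round 2: (i) [N AND B5 -> E4]; (iii) [V2 AND K8 AND T -> H]. New: E4, H.
Round 3: (iv) [H -> C7]. New: C7.
Round 4: (viii) [C7 AND E4 -> W5]. New: W5.
Round 5: (v) [C7 AND W5 -> G]; (xii) [W5 AND F5 -> Q]. New: G, Q.
Fixed point reached. U is concluded only by (vi); (vi) needs D (never derived).

no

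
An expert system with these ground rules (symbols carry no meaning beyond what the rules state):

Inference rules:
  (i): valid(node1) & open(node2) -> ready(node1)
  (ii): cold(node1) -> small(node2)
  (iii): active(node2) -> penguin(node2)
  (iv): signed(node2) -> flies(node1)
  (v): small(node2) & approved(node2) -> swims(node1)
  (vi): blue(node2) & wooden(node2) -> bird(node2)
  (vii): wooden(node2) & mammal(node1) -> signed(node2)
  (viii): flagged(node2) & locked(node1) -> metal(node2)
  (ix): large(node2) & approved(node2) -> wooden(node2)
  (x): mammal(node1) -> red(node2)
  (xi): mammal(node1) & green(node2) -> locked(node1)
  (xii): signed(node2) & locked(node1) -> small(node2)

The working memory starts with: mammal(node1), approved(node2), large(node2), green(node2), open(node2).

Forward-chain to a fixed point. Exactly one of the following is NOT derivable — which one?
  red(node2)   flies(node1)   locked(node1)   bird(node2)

Round 1 fires (ix), (x), (xi), giving wooden(node2), red(node2), locked(node1).
Round 2 fires (vii), giving signed(node2).
Round 3 fires (iv), (xii), giving flies(node1), small(node2).
Round 4 fires (v), giving swims(node1).
Derived: locked(node1) (round 1), flies(node1) (round 3), red(node2) (round 1). bird(node2) never appears in any round.

bird(node2)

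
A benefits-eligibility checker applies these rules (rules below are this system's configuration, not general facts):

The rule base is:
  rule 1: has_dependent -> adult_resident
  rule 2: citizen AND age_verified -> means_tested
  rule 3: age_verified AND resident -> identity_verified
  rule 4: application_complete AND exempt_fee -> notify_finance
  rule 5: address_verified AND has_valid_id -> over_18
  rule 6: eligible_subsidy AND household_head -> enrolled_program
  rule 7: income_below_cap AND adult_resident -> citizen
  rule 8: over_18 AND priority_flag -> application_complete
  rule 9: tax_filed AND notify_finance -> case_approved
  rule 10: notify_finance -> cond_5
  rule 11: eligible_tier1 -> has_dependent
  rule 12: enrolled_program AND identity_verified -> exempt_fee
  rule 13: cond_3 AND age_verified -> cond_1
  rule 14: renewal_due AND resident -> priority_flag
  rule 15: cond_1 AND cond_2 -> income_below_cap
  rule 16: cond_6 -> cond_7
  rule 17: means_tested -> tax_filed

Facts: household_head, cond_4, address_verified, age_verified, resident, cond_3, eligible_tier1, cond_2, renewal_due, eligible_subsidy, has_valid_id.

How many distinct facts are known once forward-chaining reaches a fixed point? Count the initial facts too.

Round 1 — rule 3, rule 5, rule 6, rule 11, rule 13, rule 14, derive identity_verified, over_18, enrolled_program, has_dependent, cond_1, priority_flag.
Round 2 — rule 1, rule 8, rule 12, rule 15, derive adult_resident, application_complete, exempt_fee, income_below_cap.
Round 3 — rule 4, rule 7, derive notify_finance, citizen.
Round 4 — rule 2, rule 10, derive means_tested, cond_5.
Round 5 — rule 17, derive tax_filed.
Round 6 — rule 9, derive case_approved.
Closure: {address_verified, adult_resident, age_verified, application_complete, case_approved, citizen, cond_1, cond_2, cond_3, cond_4, cond_5, eligible_subsidy, eligible_tier1, enrolled_program, exempt_fee, has_dependent, has_valid_id, household_head, identity_verified, income_below_cap, means_tested, notify_finance, over_18, priority_flag, renewal_due, resident, tax_filed} — 27 facts.

27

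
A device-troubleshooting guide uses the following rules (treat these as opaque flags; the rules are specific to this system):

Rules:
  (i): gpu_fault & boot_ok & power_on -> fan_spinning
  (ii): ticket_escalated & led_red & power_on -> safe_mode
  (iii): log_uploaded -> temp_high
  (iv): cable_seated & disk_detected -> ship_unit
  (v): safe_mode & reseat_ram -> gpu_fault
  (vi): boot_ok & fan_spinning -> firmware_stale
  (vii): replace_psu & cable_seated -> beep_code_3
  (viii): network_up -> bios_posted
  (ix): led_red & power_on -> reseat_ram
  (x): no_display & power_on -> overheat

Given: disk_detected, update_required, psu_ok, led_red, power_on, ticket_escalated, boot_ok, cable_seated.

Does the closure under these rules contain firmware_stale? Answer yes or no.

Round 1: (ii) [ticket_escalated & led_red & power_on -> safe_mode]; (iv) [cable_seated & disk_detected -> ship_unit]; (ix) [led_red & power_on -> reseat_ram]. Adds safe_mode, ship_unit, reseat_ram.
Round 2: (v) [safe_mode & reseat_ram -> gpu_fault]. Adds gpu_fault.
Round 3: (i) [gpu_fault & boot_ok & power_on -> fan_spinning]. Adds fan_spinning.
Round 4: (vi) [boot_ok & fan_spinning -> firmware_stale]. Adds firmware_stale.
firmware_stale appears in round 4, so it is derivable.

yes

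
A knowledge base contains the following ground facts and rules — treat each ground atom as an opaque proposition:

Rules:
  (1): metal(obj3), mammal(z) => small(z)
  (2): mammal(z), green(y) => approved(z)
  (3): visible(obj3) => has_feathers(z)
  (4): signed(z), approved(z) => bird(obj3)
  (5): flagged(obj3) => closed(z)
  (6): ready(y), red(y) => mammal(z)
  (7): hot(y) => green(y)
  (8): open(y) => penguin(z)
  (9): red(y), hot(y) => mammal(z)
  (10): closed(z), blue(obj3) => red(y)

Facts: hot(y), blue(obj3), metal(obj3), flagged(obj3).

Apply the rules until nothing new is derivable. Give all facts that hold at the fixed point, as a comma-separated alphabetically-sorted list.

Round 1: (5) [flagged(obj3) => closed(z)]; (7) [hot(y) => green(y)]. Adds closed(z), green(y).
Round 2: (10) [closed(z), blue(obj3) => red(y)]. Adds red(y).
Round 3: (9) [red(y), hot(y) => mammal(z)]. Adds mammal(z).
Round 4: (1) [metal(obj3), mammal(z) => small(z)]; (2) [mammal(z), green(y) => approved(z)]. Adds small(z), approved(z).

approved(z), blue(obj3), closed(z), flagged(obj3), green(y), hot(y), mammal(z), metal(obj3), red(y), small(z)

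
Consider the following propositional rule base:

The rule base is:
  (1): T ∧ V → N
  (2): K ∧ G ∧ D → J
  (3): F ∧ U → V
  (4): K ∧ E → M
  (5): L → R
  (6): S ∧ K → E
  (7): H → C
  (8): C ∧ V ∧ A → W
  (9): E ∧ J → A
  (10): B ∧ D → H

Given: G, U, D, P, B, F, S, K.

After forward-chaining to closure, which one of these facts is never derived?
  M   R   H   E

[1] (2) [K ∧ G ∧ D → J]; (3) [F ∧ U → V]; (6) [S ∧ K → E]; (10) [B ∧ D → H]. ⇒ new: J, V, E, H.
[2] (4) [K ∧ E → M]; (7) [H → C]; (9) [E ∧ J → A]. ⇒ new: M, C, A.
[3] (8) [C ∧ V ∧ A → W]. ⇒ new: W.
Derived: M (round 2), E (round 1), H (round 1). R never appears in any round.

R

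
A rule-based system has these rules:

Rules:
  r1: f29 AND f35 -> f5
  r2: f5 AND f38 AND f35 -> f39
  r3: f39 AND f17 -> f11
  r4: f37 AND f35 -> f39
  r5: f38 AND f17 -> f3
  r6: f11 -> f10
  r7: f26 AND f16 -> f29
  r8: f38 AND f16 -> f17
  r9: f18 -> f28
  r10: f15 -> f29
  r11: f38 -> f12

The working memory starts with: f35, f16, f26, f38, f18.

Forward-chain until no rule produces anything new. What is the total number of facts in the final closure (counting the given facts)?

Round 1 fires r7, r8, r9, r11, giving f29, f17, f28, f12.
Round 2 fires r1, r5, giving f5, f3.
Round 3 fires r2, giving f39.
Round 4 fires r3, giving f11.
Round 5 fires r6, giving f10.
Closure: {f10, f11, f12, f16, f17, f18, f26, f28, f29, f3, f35, f38, f39, f5} — 14 facts.

14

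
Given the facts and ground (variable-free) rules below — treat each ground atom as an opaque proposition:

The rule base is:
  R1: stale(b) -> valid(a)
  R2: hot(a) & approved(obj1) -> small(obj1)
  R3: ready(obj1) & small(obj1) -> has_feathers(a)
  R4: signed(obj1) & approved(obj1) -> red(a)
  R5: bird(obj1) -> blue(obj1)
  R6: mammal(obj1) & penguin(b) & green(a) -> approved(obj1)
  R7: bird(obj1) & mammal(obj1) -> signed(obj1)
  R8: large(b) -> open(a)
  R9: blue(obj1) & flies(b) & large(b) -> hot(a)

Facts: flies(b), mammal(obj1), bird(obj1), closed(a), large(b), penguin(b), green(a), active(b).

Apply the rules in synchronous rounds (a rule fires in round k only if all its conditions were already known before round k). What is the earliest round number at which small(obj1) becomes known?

3

[1] R5 [bird(obj1) -> blue(obj1)]; R6 [mammal(obj1) & penguin(b) & green(a) -> approved(obj1)]; R7 [bird(obj1) & mammal(obj1) -> signed(obj1)]; R8 [large(b) -> open(a)]. ⇒ new: blue(obj1), approved(obj1), signed(obj1), open(a).
[2] R4 [signed(obj1) & approved(obj1) -> red(a)]; R9 [blue(obj1) & flies(b) & large(b) -> hot(a)]. ⇒ new: red(a), hot(a).
[3] R2 [hot(a) & approved(obj1) -> small(obj1)]. ⇒ new: small(obj1).
small(obj1) first appears in round 3.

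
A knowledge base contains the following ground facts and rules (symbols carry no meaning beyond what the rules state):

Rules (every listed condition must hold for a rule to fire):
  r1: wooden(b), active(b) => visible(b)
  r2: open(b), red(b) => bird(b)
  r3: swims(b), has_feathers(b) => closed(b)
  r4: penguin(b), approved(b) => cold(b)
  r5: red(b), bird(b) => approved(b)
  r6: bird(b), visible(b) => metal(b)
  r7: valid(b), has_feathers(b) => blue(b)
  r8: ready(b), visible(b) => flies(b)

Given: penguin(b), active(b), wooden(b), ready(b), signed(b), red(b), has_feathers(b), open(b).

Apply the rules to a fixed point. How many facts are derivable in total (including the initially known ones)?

Round 1 — r1, r2, derive visible(b), bird(b).
Round 2 — r5, r6, r8, derive approved(b), metal(b), flies(b).
Round 3 — r4, derive cold(b).
Closure: {active(b), approved(b), bird(b), cold(b), flies(b), has_feathers(b), metal(b), open(b), penguin(b), ready(b), red(b), signed(b), visible(b), wooden(b)} — 14 facts.

14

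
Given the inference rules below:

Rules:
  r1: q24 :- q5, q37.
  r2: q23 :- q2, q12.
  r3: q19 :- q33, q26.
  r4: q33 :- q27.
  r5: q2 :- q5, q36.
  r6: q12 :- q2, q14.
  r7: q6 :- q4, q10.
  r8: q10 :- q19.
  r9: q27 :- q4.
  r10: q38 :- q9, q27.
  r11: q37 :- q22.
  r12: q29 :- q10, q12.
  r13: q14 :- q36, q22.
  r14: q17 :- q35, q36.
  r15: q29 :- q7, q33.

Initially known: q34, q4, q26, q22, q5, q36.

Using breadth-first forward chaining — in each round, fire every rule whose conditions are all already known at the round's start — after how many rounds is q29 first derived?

5

Round 1: r5 [q2 :- q5, q36.]; r9 [q27 :- q4.]; r11 [q37 :- q22.]; r13 [q14 :- q36, q22.]. New: q2, q27, q37, q14.
Round 2: r1 [q24 :- q5, q37.]; r4 [q33 :- q27.]; r6 [q12 :- q2, q14.]. New: q24, q33, q12.
Round 3: r2 [q23 :- q2, q12.]; r3 [q19 :- q33, q26.]. New: q23, q19.
Round 4: r8 [q10 :- q19.]. New: q10.
Round 5: r7 [q6 :- q4, q10.]; r12 [q29 :- q10, q12.]. New: q6, q29.
q29 first appears in round 5.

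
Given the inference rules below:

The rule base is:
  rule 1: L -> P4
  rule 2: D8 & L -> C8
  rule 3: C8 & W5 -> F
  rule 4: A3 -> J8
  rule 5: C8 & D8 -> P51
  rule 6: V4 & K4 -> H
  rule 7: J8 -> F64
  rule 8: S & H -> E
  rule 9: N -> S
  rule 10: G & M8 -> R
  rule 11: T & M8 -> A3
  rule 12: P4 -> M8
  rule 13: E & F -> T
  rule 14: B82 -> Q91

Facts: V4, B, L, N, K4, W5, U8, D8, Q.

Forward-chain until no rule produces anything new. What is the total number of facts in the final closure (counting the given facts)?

21

Round 1: rule 1 [L -> P4]; rule 2 [D8 & L -> C8]; rule 6 [V4 & K4 -> H]; rule 9 [N -> S]. New: P4, C8, H, S.
Round 2: rule 3 [C8 & W5 -> F]; rule 5 [C8 & D8 -> P51]; rule 8 [S & H -> E]; rule 12 [P4 -> M8]. New: F, P51, E, M8.
Round 3: rule 13 [E & F -> T]. New: T.
Round 4: rule 11 [T & M8 -> A3]. New: A3.
Round 5: rule 4 [A3 -> J8]. New: J8.
Round 6: rule 7 [J8 -> F64]. New: F64.
Closure: {A3, B, C8, D8, E, F, F64, H, J8, K4, L, M8, N, P4, P51, Q, S, T, U8, V4, W5} — 21 facts.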